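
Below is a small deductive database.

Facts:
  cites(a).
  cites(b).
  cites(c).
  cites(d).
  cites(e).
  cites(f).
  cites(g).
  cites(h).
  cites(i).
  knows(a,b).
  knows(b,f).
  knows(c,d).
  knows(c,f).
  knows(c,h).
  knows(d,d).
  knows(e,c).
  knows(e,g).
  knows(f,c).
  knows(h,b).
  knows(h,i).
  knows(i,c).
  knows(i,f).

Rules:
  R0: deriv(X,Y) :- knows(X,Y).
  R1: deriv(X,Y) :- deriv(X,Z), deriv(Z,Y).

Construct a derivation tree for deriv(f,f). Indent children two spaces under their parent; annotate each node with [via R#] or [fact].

deriv(f,f)  [via R1]
  deriv(f,c)  [via R0]
    knows(f,c)  [fact]
  deriv(c,f)  [via R0]
    knows(c,f)  [fact]

round 1: derive deriv(a,b) via R0 from knows(a,b)
round 1: derive deriv(b,f) via R0 from knows(b,f)
round 1: derive deriv(c,d) via R0 from knows(c,d)
round 1: derive deriv(c,f) via R0 from knows(c,f)
round 1: derive deriv(c,h) via R0 from knows(c,h)
round 1: derive deriv(d,d) via R0 from knows(d,d)
round 1: derive deriv(e,c) via R0 from knows(e,c)
round 1: derive deriv(e,g) via R0 from knows(e,g)
round 1: derive deriv(f,c) via R0 from knows(f,c)
round 1: derive deriv(h,b) via R0 from knows(h,b)
round 1: derive deriv(h,i) via R0 from knows(h,i)
round 1: derive deriv(i,c) via R0 from knows(i,c)
round 1: derive deriv(i,f) via R0 from knows(i,f)
round 2: derive deriv(a,f) via R1 from deriv(a,b), deriv(b,f)
round 2: derive deriv(b,c) via R1 from deriv(b,f), deriv(f,c)
round 2: derive deriv(c,b) via R1 from deriv(c,h), deriv(h,b)
round 2: derive deriv(c,c) via R1 from deriv(c,f), deriv(f,c)
round 2: derive deriv(c,i) via R1 from deriv(c,h), deriv(h,i)
round 2: derive deriv(e,d) via R1 from deriv(e,c), deriv(c,d)
round 2: derive deriv(e,f) via R1 from deriv(e,c), deriv(c,f)
round 2: derive deriv(e,h) via R1 from deriv(e,c), deriv(c,h)
round 2: derive deriv(f,d) via R1 from deriv(f,c), deriv(c,d)
round 2: derive deriv(f,f) via R1 from deriv(f,c), deriv(c,f)
round 2: derive deriv(f,h) via R1 from deriv(f,c), deriv(c,h)
round 2: derive deriv(h,c) via R1 from deriv(h,i), deriv(i,c)
round 2: derive deriv(h,f) via R1 from deriv(h,b), deriv(b,f)
round 2: derive deriv(i,d) via R1 from deriv(i,c), deriv(c,d)
round 2: derive deriv(i,h) via R1 from deriv(i,c), deriv(c,h)
round 3: derive deriv(a,c) via R1 from deriv(a,b), deriv(b,c)
round 3: derive deriv(a,d) via R1 from deriv(a,f), deriv(f,d)
round 3: derive deriv(a,h) via R1 from deriv(a,f), deriv(f,h)
round 3: derive deriv(b,b) via R1 from deriv(b,c), deriv(c,b)
round 3: derive deriv(b,d) via R1 from deriv(b,c), deriv(c,d)
round 3: derive deriv(b,h) via R1 from deriv(b,c), deriv(c,h)
round 3: derive deriv(b,i) via R1 from deriv(b,c), deriv(c,i)
round 3: derive deriv(e,b) via R1 from deriv(e,c), deriv(c,b)
round 3: derive deriv(e,i) via R1 from deriv(e,c), deriv(c,i)
round 3: derive deriv(f,b) via R1 from deriv(f,c), deriv(c,b)
round 3: derive deriv(f,i) via R1 from deriv(f,c), deriv(c,i)
round 3: derive deriv(h,d) via R1 from deriv(h,c), deriv(c,d)
round 3: derive deriv(h,h) via R1 from deriv(h,c), deriv(c,h)
round 3: derive deriv(i,b) via R1 from deriv(i,c), deriv(c,b)
round 3: derive deriv(i,i) via R1 from deriv(i,c), deriv(c,i)
round 4: derive deriv(a,i) via R1 from deriv(a,b), deriv(b,i)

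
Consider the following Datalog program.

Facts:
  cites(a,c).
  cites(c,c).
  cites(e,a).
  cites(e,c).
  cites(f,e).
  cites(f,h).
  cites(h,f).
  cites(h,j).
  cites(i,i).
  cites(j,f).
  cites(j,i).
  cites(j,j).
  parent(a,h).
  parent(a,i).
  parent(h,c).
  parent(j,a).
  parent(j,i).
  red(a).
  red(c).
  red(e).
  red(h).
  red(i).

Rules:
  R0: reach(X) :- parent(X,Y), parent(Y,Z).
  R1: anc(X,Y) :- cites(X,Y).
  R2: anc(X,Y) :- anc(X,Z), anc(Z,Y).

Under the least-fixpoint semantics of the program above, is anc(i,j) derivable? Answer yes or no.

no

round 1: derive anc(a,c) via R1 from cites(a,c)
round 1: derive anc(c,c) via R1 from cites(c,c)
round 1: derive anc(e,a) via R1 from cites(e,a)
round 1: derive anc(e,c) via R1 from cites(e,c)
round 1: derive anc(f,e) via R1 from cites(f,e)
round 1: derive anc(f,h) via R1 from cites(f,h)
round 1: derive anc(h,f) via R1 from cites(h,f)
round 1: derive anc(h,j) via R1 from cites(h,j)
round 1: derive anc(i,i) via R1 from cites(i,i)
round 1: derive anc(j,f) via R1 from cites(j,f)
round 1: derive anc(j,i) via R1 from cites(j,i)
round 1: derive anc(j,j) via R1 from cites(j,j)
round 2: derive anc(f,a) via R2 from anc(f,e), anc(e,a)
round 2: derive anc(f,c) via R2 from anc(f,e), anc(e,c)
round 2: derive anc(f,f) via R2 from anc(f,h), anc(h,f)
round 2: derive anc(f,j) via R2 from anc(f,h), anc(h,j)
round 2: derive anc(h,e) via R2 from anc(h,f), anc(f,e)
round 2: derive anc(h,h) via R2 from anc(h,f), anc(f,h)
round 2: derive anc(h,i) via R2 from anc(h,j), anc(j,i)
round 2: derive anc(j,e) via R2 from anc(j,f), anc(f,e)
round 2: derive anc(j,h) via R2 from anc(j,f), anc(f,h)
round 3: derive anc(f,i) via R2 from anc(f,h), anc(h,i)
round 3: derive anc(h,a) via R2 from anc(h,e), anc(e,a)
round 3: derive anc(h,c) via R2 from anc(h,e), anc(e,c)
round 3: derive anc(j,a) via R2 from anc(j,e), anc(e,a)
round 3: derive anc(j,c) via R2 from anc(j,e), anc(e,c)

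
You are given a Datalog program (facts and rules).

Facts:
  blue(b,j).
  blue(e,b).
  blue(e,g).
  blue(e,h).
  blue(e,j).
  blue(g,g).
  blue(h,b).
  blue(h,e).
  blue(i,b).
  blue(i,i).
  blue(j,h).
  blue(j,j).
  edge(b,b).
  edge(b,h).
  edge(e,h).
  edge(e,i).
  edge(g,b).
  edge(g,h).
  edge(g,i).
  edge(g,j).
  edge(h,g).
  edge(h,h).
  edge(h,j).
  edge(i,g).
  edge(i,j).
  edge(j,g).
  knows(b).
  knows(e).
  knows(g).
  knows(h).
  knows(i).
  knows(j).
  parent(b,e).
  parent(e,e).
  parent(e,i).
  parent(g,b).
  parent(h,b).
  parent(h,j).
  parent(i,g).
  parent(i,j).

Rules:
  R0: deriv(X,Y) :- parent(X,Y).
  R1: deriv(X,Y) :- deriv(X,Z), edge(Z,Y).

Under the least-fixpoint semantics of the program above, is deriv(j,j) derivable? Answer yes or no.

round 1: derive deriv(b,e) via R0 from parent(b,e)
round 1: derive deriv(e,e) via R0 from parent(e,e)
round 1: derive deriv(e,i) via R0 from parent(e,i)
round 1: derive deriv(g,b) via R0 from parent(g,b)
round 1: derive deriv(h,b) via R0 from parent(h,b)
round 1: derive deriv(h,j) via R0 from parent(h,j)
round 1: derive deriv(i,g) via R0 from parent(i,g)
round 1: derive deriv(i,j) via R0 from parent(i,j)
round 2: derive deriv(b,h) via R1 from deriv(b,e), edge(e,h)
round 2: derive deriv(b,i) via R1 from deriv(b,e), edge(e,i)
round 2: derive deriv(e,g) via R1 from deriv(e,i), edge(i,g)
round 2: derive deriv(e,h) via R1 from deriv(e,e), edge(e,h)
round 2: derive deriv(e,j) via R1 from deriv(e,i), edge(i,j)
round 2: derive deriv(g,h) via R1 from deriv(g,b), edge(b,h)
round 2: derive deriv(h,g) via R1 from deriv(h,j), edge(j,g)
round 2: derive deriv(h,h) via R1 from deriv(h,b), edge(b,h)
round 2: derive deriv(i,b) via R1 from deriv(i,g), edge(g,b)
round 2: derive deriv(i,h) via R1 from deriv(i,g), edge(g,h)
round 2: derive deriv(i,i) via R1 from deriv(i,g), edge(g,i)
round 3: derive deriv(b,g) via R1 from deriv(b,h), edge(h,g)
round 3: derive deriv(b,j) via R1 from deriv(b,h), edge(h,j)
round 3: derive deriv(e,b) via R1 from deriv(e,g), edge(g,b)
round 3: derive deriv(g,g) via R1 from deriv(g,h), edge(h,g)
round 3: derive deriv(g,j) via R1 from deriv(g,h), edge(h,j)
round 3: derive deriv(h,i) via R1 from deriv(h,g), edge(g,i)
round 4: derive deriv(b,b) via R1 from deriv(b,g), edge(g,b)
round 4: derive deriv(g,i) via R1 from deriv(g,g), edge(g,i)

no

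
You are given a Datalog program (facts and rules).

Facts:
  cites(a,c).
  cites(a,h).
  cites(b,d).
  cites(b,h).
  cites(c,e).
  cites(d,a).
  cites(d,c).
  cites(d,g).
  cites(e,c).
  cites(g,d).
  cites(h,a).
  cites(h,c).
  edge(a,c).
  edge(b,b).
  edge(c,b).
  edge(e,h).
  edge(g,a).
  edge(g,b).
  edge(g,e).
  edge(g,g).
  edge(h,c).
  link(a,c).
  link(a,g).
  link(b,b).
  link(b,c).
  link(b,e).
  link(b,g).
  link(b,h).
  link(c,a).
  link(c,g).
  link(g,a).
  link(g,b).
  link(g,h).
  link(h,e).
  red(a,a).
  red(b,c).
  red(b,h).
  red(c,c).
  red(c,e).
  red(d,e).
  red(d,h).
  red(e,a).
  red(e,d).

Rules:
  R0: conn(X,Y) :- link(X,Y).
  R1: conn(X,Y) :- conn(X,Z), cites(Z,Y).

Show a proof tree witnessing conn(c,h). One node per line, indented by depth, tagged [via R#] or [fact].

conn(c,h)  [via R1]
  conn(c,a)  [via R0]
    link(c,a)  [fact]
  cites(a,h)  [fact]

round 1: derive conn(a,c) via R0 from link(a,c)
round 1: derive conn(a,g) via R0 from link(a,g)
round 1: derive conn(b,b) via R0 from link(b,b)
round 1: derive conn(b,c) via R0 from link(b,c)
round 1: derive conn(b,e) via R0 from link(b,e)
round 1: derive conn(b,g) via R0 from link(b,g)
round 1: derive conn(b,h) via R0 from link(b,h)
round 1: derive conn(c,a) via R0 from link(c,a)
round 1: derive conn(c,g) via R0 from link(c,g)
round 1: derive conn(g,a) via R0 from link(g,a)
round 1: derive conn(g,b) via R0 from link(g,b)
round 1: derive conn(g,h) via R0 from link(g,h)
round 1: derive conn(h,e) via R0 from link(h,e)
round 2: derive conn(a,d) via R1 from conn(a,g), cites(g,d)
round 2: derive conn(a,e) via R1 from conn(a,c), cites(c,e)
round 2: derive conn(b,a) via R1 from conn(b,h), cites(h,a)
round 2: derive conn(b,d) via R1 from conn(b,b), cites(b,d)
round 2: derive conn(c,c) via R1 from conn(c,a), cites(a,c)
round 2: derive conn(c,d) via R1 from conn(c,g), cites(g,d)
round 2: derive conn(c,h) via R1 from conn(c,a), cites(a,h)
round 2: derive conn(g,c) via R1 from conn(g,a), cites(a,c)
round 2: derive conn(g,d) via R1 from conn(g,b), cites(b,d)
round 2: derive conn(h,c) via R1 from conn(h,e), cites(e,c)
round 3: derive conn(a,a) via R1 from conn(a,d), cites(d,a)
round 3: derive conn(c,e) via R1 from conn(c,c), cites(c,e)
round 3: derive conn(g,e) via R1 from conn(g,c), cites(c,e)
round 3: derive conn(g,g) via R1 from conn(g,d), cites(d,g)
round 4: derive conn(a,h) via R1 from conn(a,a), cites(a,h)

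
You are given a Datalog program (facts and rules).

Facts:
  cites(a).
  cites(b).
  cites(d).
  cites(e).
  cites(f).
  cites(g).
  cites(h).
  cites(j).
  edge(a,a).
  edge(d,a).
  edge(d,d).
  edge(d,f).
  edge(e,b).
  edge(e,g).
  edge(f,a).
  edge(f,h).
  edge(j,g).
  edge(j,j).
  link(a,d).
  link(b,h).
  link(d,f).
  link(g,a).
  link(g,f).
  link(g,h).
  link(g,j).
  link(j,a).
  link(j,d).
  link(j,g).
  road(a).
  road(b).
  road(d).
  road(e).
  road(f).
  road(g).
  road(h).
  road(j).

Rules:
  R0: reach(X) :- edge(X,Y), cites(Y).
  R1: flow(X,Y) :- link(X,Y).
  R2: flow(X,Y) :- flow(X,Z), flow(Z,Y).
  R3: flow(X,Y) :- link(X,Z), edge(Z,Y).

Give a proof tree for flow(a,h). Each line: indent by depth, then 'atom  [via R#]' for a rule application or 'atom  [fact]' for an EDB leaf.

round 1: derive flow(a,d) via R1 from link(a,d)
round 1: derive flow(b,h) via R1 from link(b,h)
round 1: derive flow(d,f) via R1 from link(d,f)
round 1: derive flow(g,a) via R1 from link(g,a)
round 1: derive flow(g,f) via R1 from link(g,f)
round 1: derive flow(g,h) via R1 from link(g,h)
round 1: derive flow(g,j) via R1 from link(g,j)
round 1: derive flow(j,a) via R1 from link(j,a)
round 1: derive flow(j,d) via R1 from link(j,d)
round 1: derive flow(j,g) via R1 from link(j,g)
round 1: derive flow(a,a) via R3 from link(a,d), edge(d,a)
round 1: derive flow(a,f) via R3 from link(a,d), edge(d,f)
round 1: derive flow(d,a) via R3 from link(d,f), edge(f,a)
round 1: derive flow(d,h) via R3 from link(d,f), edge(f,h)
round 1: derive flow(g,g) via R3 from link(g,j), edge(j,g)
round 1: derive flow(j,f) via R3 from link(j,d), edge(d,f)
round 2: derive flow(a,h) via R2 from flow(a,d), flow(d,h)
round 2: derive flow(d,d) via R2 from flow(d,a), flow(a,d)
round 2: derive flow(g,d) via R2 from flow(g,a), flow(a,d)
round 2: derive flow(j,h) via R2 from flow(j,d), flow(d,h)
round 2: derive flow(j,j) via R2 from flow(j,g), flow(g,j)

flow(a,h)  [via R2]
  flow(a,d)  [via R1]
    link(a,d)  [fact]
  flow(d,h)  [via R3]
    link(d,f)  [fact]
    edge(f,h)  [fact]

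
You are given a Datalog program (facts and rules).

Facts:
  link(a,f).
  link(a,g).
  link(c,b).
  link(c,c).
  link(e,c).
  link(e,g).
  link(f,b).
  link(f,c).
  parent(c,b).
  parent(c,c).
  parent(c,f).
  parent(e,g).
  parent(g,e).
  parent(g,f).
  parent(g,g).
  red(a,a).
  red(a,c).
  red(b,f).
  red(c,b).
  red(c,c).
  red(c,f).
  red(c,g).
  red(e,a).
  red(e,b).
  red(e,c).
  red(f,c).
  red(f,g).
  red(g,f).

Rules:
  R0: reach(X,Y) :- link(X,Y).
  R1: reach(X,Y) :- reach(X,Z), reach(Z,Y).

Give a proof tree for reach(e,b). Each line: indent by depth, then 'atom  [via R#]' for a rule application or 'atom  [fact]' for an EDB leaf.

round 1: derive reach(a,f) via R0 from link(a,f)
round 1: derive reach(a,g) via R0 from link(a,g)
round 1: derive reach(c,b) via R0 from link(c,b)
round 1: derive reach(c,c) via R0 from link(c,c)
round 1: derive reach(e,c) via R0 from link(e,c)
round 1: derive reach(e,g) via R0 from link(e,g)
round 1: derive reach(f,b) via R0 from link(f,b)
round 1: derive reach(f,c) via R0 from link(f,c)
round 2: derive reach(a,b) via R1 from reach(a,f), reach(f,b)
round 2: derive reach(a,c) via R1 from reach(a,f), reach(f,c)
round 2: derive reach(e,b) via R1 from reach(e,c), reach(c,b)

reach(e,b)  [via R1]
  reach(e,c)  [via R0]
    link(e,c)  [fact]
  reach(c,b)  [via R0]
    link(c,b)  [fact]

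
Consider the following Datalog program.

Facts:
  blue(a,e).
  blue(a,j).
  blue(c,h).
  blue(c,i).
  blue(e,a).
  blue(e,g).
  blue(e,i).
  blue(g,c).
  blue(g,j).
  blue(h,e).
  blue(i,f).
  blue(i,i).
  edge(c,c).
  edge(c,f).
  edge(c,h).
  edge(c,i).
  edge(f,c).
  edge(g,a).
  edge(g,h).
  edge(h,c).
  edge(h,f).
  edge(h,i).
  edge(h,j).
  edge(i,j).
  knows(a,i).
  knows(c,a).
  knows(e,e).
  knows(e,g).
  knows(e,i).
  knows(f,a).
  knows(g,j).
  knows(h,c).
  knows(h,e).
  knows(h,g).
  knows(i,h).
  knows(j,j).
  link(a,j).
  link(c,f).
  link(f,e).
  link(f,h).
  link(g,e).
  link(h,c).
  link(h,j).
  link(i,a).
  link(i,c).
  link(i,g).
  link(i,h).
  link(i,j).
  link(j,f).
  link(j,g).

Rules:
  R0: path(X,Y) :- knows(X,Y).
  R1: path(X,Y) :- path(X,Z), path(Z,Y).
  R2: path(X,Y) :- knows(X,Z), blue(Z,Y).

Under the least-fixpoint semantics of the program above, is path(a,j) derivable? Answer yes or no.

round 1: derive path(a,i) via R0 from knows(a,i)
round 1: derive path(c,a) via R0 from knows(c,a)
round 1: derive path(e,e) via R0 from knows(e,e)
round 1: derive path(e,g) via R0 from knows(e,g)
round 1: derive path(e,i) via R0 from knows(e,i)
round 1: derive path(f,a) via R0 from knows(f,a)
round 1: derive path(g,j) via R0 from knows(g,j)
round 1: derive path(h,c) via R0 from knows(h,c)
round 1: derive path(h,e) via R0 from knows(h,e)
round 1: derive path(h,g) via R0 from knows(h,g)
round 1: derive path(i,h) via R0 from knows(i,h)
round 1: derive path(j,j) via R0 from knows(j,j)
round 1: derive path(a,f) via R2 from knows(a,i), blue(i,f)
round 1: derive path(c,e) via R2 from knows(c,a), blue(a,e)
round 1: derive path(c,j) via R2 from knows(c,a), blue(a,j)
round 1: derive path(e,a) via R2 from knows(e,e), blue(e,a)
round 1: derive path(e,c) via R2 from knows(e,g), blue(g,c)
round 1: derive path(e,f) via R2 from knows(e,i), blue(i,f)
round 1: derive path(e,j) via R2 from knows(e,g), blue(g,j)
round 1: derive path(f,e) via R2 from knows(f,a), blue(a,e)
round 1: derive path(f,j) via R2 from knows(f,a), blue(a,j)
round 1: derive path(h,a) via R2 from knows(h,e), blue(e,a)
round 1: derive path(h,h) via R2 from knows(h,c), blue(c,h)
round 1: derive path(h,i) via R2 from knows(h,c), blue(c,i)
round 1: derive path(h,j) via R2 from knows(h,g), blue(g,j)
round 1: derive path(i,e) via R2 from knows(i,h), blue(h,e)
round 2: derive path(a,a) via R1 from path(a,f), path(f,a)
round 2: derive path(a,e) via R1 from path(a,f), path(f,e)
round 2: derive path(a,h) via R1 from path(a,i), path(i,h)
round 2: derive path(a,j) via R1 from path(a,f), path(f,j)
round 2: derive path(c,c) via R1 from path(c,e), path(e,c)
round 2: derive path(c,f) via R1 from path(c,a), path(a,f)
round 2: derive path(c,g) via R1 from path(c,e), path(e,g)
round 2: derive path(c,i) via R1 from path(c,a), path(a,i)
round 2: derive path(e,h) via R1 from path(e,i), path(i,h)
round 2: derive path(f,c) via R1 from path(f,e), path(e,c)
round 2: derive path(f,f) via R1 from path(f,a), path(a,f)
round 2: derive path(f,g) via R1 from path(f,e), path(e,g)
round 2: derive path(f,i) via R1 from path(f,a), path(a,i)
round 2: derive path(h,f) via R1 from path(h,a), path(a,f)
round 2: derive path(i,a) via R1 from path(i,e), path(e,a)
round 2: derive path(i,c) via R1 from path(i,e), path(e,c)
round 2: derive path(i,f) via R1 from path(i,e), path(e,f)
round 2: derive path(i,g) via R1 from path(i,e), path(e,g)
round 2: derive path(i,i) via R1 from path(i,e), path(e,i)
round 2: derive path(i,j) via R1 from path(i,e), path(e,j)
round 3: derive path(a,c) via R1 from path(a,e), path(e,c)
round 3: derive path(a,g) via R1 from path(a,e), path(e,g)
round 3: derive path(c,h) via R1 from path(c,a), path(a,h)
round 3: derive path(f,h) via R1 from path(f,a), path(a,h)

yes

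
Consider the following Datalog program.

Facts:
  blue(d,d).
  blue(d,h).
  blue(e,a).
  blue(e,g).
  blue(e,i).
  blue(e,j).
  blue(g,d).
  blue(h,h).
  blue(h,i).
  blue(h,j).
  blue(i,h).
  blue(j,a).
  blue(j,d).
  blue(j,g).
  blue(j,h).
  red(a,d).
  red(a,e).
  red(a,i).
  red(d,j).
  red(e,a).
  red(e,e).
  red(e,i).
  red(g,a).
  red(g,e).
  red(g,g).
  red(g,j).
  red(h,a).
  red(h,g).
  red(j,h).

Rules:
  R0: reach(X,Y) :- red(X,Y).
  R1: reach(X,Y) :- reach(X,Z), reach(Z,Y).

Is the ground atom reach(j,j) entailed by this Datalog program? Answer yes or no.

round 1: derive reach(a,d) via R0 from red(a,d)
round 1: derive reach(a,e) via R0 from red(a,e)
round 1: derive reach(a,i) via R0 from red(a,i)
round 1: derive reach(d,j) via R0 from red(d,j)
round 1: derive reach(e,a) via R0 from red(e,a)
round 1: derive reach(e,e) via R0 from red(e,e)
round 1: derive reach(e,i) via R0 from red(e,i)
round 1: derive reach(g,a) via R0 from red(g,a)
round 1: derive reach(g,e) via R0 from red(g,e)
round 1: derive reach(g,g) via R0 from red(g,g)
round 1: derive reach(g,j) via R0 from red(g,j)
round 1: derive reach(h,a) via R0 from red(h,a)
round 1: derive reach(h,g) via R0 from red(h,g)
round 1: derive reach(j,h) via R0 from red(j,h)
round 2: derive reach(a,a) via R1 from reach(a,e), reach(e,a)
round 2: derive reach(a,j) via R1 from reach(a,d), reach(d,j)
round 2: derive reach(d,h) via R1 from reach(d,j), reach(j,h)
round 2: derive reach(e,d) via R1 from reach(e,a), reach(a,d)
round 2: derive reach(g,d) via R1 from reach(g,a), reach(a,d)
round 2: derive reach(g,h) via R1 from reach(g,j), reach(j,h)
round 2: derive reach(g,i) via R1 from reach(g,a), reach(a,i)
round 2: derive reach(h,d) via R1 from reach(h,a), reach(a,d)
round 2: derive reach(h,e) via R1 from reach(h,a), reach(a,e)
round 2: derive reach(h,i) via R1 from reach(h,a), reach(a,i)
round 2: derive reach(h,j) via R1 from reach(h,g), reach(g,j)
round 2: derive reach(j,a) via R1 from reach(j,h), reach(h,a)
round 2: derive reach(j,g) via R1 from reach(j,h), reach(h,g)
round 3: derive reach(a,g) via R1 from reach(a,j), reach(j,g)
round 3: derive reach(a,h) via R1 from reach(a,d), reach(d,h)
round 3: derive reach(d,a) via R1 from reach(d,h), reach(h,a)
round 3: derive reach(d,d) via R1 from reach(d,h), reach(h,d)
round 3: derive reach(d,e) via R1 from reach(d,h), reach(h,e)
round 3: derive reach(d,g) via R1 from reach(d,h), reach(h,g)
round 3: derive reach(d,i) via R1 from reach(d,h), reach(h,i)
round 3: derive reach(e,h) via R1 from reach(e,d), reach(d,h)
round 3: derive reach(e,j) via R1 from reach(e,a), reach(a,j)
round 3: derive reach(h,h) via R1 from reach(h,d), reach(d,h)
round 3: derive reach(j,d) via R1 from reach(j,a), reach(a,d)
round 3: derive reach(j,e) via R1 from reach(j,a), reach(a,e)
round 3: derive reach(j,i) via R1 from reach(j,a), reach(a,i)
round 3: derive reach(j,j) via R1 from reach(j,a), reach(a,j)
round 4: derive reach(e,g) via R1 from reach(e,a), reach(a,g)

yes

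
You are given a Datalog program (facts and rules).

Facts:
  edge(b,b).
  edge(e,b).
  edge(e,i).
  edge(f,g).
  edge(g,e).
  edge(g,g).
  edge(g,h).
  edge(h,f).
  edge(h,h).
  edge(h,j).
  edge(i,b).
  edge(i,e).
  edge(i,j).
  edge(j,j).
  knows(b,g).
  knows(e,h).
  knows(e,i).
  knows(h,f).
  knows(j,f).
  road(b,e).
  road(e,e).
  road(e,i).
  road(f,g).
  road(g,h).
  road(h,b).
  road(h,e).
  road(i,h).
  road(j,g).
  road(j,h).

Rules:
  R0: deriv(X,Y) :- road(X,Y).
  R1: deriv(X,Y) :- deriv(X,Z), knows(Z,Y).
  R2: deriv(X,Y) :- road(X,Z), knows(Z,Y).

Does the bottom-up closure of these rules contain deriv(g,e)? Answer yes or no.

no

round 1: derive deriv(b,e) via R0 from road(b,e)
round 1: derive deriv(e,e) via R0 from road(e,e)
round 1: derive deriv(e,i) via R0 from road(e,i)
round 1: derive deriv(f,g) via R0 from road(f,g)
round 1: derive deriv(g,h) via R0 from road(g,h)
round 1: derive deriv(h,b) via R0 from road(h,b)
round 1: derive deriv(h,e) via R0 from road(h,e)
round 1: derive deriv(i,h) via R0 from road(i,h)
round 1: derive deriv(j,g) via R0 from road(j,g)
round 1: derive deriv(j,h) via R0 from road(j,h)
round 1: derive deriv(b,h) via R2 from road(b,e), knows(e,h)
round 1: derive deriv(b,i) via R2 from road(b,e), knows(e,i)
round 1: derive deriv(e,h) via R2 from road(e,e), knows(e,h)
round 1: derive deriv(g,f) via R2 from road(g,h), knows(h,f)
round 1: derive deriv(h,g) via R2 from road(h,b), knows(b,g)
round 1: derive deriv(h,h) via R2 from road(h,e), knows(e,h)
round 1: derive deriv(h,i) via R2 from road(h,e), knows(e,i)
round 1: derive deriv(i,f) via R2 from road(i,h), knows(h,f)
round 1: derive deriv(j,f) via R2 from road(j,h), knows(h,f)
round 2: derive deriv(b,f) via R1 from deriv(b,h), knows(h,f)
round 2: derive deriv(e,f) via R1 from deriv(e,h), knows(h,f)
round 2: derive deriv(h,f) via R1 from deriv(h,h), knows(h,f)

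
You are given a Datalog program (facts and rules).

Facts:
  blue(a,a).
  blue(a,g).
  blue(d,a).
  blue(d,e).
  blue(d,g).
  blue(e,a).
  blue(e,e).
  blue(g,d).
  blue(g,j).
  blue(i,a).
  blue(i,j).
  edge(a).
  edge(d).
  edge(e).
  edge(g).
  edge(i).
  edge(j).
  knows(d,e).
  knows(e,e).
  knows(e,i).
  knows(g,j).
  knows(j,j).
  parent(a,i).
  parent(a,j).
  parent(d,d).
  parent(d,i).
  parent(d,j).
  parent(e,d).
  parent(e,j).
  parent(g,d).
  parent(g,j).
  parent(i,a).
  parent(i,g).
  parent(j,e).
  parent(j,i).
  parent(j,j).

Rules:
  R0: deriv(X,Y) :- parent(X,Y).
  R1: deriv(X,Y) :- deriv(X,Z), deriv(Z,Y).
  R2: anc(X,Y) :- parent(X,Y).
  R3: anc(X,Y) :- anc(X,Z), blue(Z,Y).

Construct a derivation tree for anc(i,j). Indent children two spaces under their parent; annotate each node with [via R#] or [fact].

anc(i,j)  [via R3]
  anc(i,g)  [via R2]
    parent(i,g)  [fact]
  blue(g,j)  [fact]

round 1: derive anc(a,i) via R2 from parent(a,i)
round 1: derive anc(a,j) via R2 from parent(a,j)
round 1: derive anc(d,d) via R2 from parent(d,d)
round 1: derive anc(d,i) via R2 from parent(d,i)
round 1: derive anc(d,j) via R2 from parent(d,j)
round 1: derive anc(e,d) via R2 from parent(e,d)
round 1: derive anc(e,j) via R2 from parent(e,j)
round 1: derive anc(g,d) via R2 from parent(g,d)
round 1: derive anc(g,j) via R2 from parent(g,j)
round 1: derive anc(i,a) via R2 from parent(i,a)
round 1: derive anc(i,g) via R2 from parent(i,g)
round 1: derive anc(j,e) via R2 from parent(j,e)
round 1: derive anc(j,i) via R2 from parent(j,i)
round 1: derive anc(j,j) via R2 from parent(j,j)
round 2: derive anc(a,a) via R3 from anc(a,i), blue(i,a)
round 2: derive anc(d,a) via R3 from anc(d,d), blue(d,a)
round 2: derive anc(d,e) via R3 from anc(d,d), blue(d,e)
round 2: derive anc(d,g) via R3 from anc(d,d), blue(d,g)
round 2: derive anc(e,a) via R3 from anc(e,d), blue(d,a)
round 2: derive anc(e,e) via R3 from anc(e,d), blue(d,e)
round 2: derive anc(e,g) via R3 from anc(e,d), blue(d,g)
round 2: derive anc(g,a) via R3 from anc(g,d), blue(d,a)
round 2: derive anc(g,e) via R3 from anc(g,d), blue(d,e)
round 2: derive anc(g,g) via R3 from anc(g,d), blue(d,g)
round 2: derive anc(i,d) via R3 from anc(i,g), blue(g,d)
round 2: derive anc(i,j) via R3 from anc(i,g), blue(g,j)
round 2: derive anc(j,a) via R3 from anc(j,e), blue(e,a)
round 3: derive anc(a,g) via R3 from anc(a,a), blue(a,g)
round 3: derive anc(i,e) via R3 from anc(i,d), blue(d,e)
round 3: derive anc(j,g) via R3 from anc(j,a), blue(a,g)
round 4: derive anc(a,d) via R3 from anc(a,g), blue(g,d)
round 4: derive anc(j,d) via R3 from anc(j,g), blue(g,d)
round 5: derive anc(a,e) via R3 from anc(a,d), blue(d,e)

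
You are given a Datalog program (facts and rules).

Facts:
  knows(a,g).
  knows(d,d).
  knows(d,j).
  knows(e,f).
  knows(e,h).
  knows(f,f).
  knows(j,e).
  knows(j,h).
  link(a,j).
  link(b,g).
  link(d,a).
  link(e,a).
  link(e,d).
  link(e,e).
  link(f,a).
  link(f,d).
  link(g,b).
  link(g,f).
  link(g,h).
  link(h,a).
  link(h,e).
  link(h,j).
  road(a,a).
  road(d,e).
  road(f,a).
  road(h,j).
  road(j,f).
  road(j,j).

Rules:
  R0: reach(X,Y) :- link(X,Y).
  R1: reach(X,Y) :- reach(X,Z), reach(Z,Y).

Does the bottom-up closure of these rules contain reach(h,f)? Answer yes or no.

no

round 1: derive reach(a,j) via R0 from link(a,j)
round 1: derive reach(b,g) via R0 from link(b,g)
round 1: derive reach(d,a) via R0 from link(d,a)
round 1: derive reach(e,a) via R0 from link(e,a)
round 1: derive reach(e,d) via R0 from link(e,d)
round 1: derive reach(e,e) via R0 from link(e,e)
round 1: derive reach(f,a) via R0 from link(f,a)
round 1: derive reach(f,d) via R0 from link(f,d)
round 1: derive reach(g,b) via R0 from link(g,b)
round 1: derive reach(g,f) via R0 from link(g,f)
round 1: derive reach(g,h) via R0 from link(g,h)
round 1: derive reach(h,a) via R0 from link(h,a)
round 1: derive reach(h,e) via R0 from link(h,e)
round 1: derive reach(h,j) via R0 from link(h,j)
round 2: derive reach(b,b) via R1 from reach(b,g), reach(g,b)
round 2: derive reach(b,f) via R1 from reach(b,g), reach(g,f)
round 2: derive reach(b,h) via R1 from reach(b,g), reach(g,h)
round 2: derive reach(d,j) via R1 from reach(d,a), reach(a,j)
round 2: derive reach(e,j) via R1 from reach(e,a), reach(a,j)
round 2: derive reach(f,j) via R1 from reach(f,a), reach(a,j)
round 2: derive reach(g,a) via R1 from reach(g,f), reach(f,a)
round 2: derive reach(g,d) via R1 from reach(g,f), reach(f,d)
round 2: derive reach(g,e) via R1 from reach(g,h), reach(h,e)
round 2: derive reach(g,g) via R1 from reach(g,b), reach(b,g)
round 2: derive reach(g,j) via R1 from reach(g,h), reach(h,j)
round 2: derive reach(h,d) via R1 from reach(h,e), reach(e,d)
round 3: derive reach(b,a) via R1 from reach(b,f), reach(f,a)
round 3: derive reach(b,d) via R1 from reach(b,f), reach(f,d)
round 3: derive reach(b,e) via R1 from reach(b,g), reach(g,e)
round 3: derive reach(b,j) via R1 from reach(b,f), reach(f,j)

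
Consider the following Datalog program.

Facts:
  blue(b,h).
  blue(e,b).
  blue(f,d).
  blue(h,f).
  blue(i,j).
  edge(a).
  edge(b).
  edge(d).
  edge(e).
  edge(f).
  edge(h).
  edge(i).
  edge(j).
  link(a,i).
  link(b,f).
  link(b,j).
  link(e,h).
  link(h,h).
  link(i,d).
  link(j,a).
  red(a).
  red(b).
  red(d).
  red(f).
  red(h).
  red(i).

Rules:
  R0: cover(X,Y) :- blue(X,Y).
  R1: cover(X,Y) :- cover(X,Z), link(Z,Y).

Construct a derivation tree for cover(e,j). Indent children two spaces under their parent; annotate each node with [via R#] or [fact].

round 1: derive cover(b,h) via R0 from blue(b,h)
round 1: derive cover(e,b) via R0 from blue(e,b)
round 1: derive cover(f,d) via R0 from blue(f,d)
round 1: derive cover(h,f) via R0 from blue(h,f)
round 1: derive cover(i,j) via R0 from blue(i,j)
round 2: derive cover(e,f) via R1 from cover(e,b), link(b,f)
round 2: derive cover(e,j) via R1 from cover(e,b), link(b,j)
round 2: derive cover(i,a) via R1 from cover(i,j), link(j,a)
round 3: derive cover(e,a) via R1 from cover(e,j), link(j,a)
round 3: derive cover(i,i) via R1 from cover(i,a), link(a,i)
round 4: derive cover(e,i) via R1 from cover(e,a), link(a,i)
round 4: derive cover(i,d) via R1 from cover(i,i), link(i,d)
round 5: derive cover(e,d) via R1 from cover(e,i), link(i,d)

cover(e,j)  [via R1]
  cover(e,b)  [via R0]
    blue(e,b)  [fact]
  link(b,j)  [fact]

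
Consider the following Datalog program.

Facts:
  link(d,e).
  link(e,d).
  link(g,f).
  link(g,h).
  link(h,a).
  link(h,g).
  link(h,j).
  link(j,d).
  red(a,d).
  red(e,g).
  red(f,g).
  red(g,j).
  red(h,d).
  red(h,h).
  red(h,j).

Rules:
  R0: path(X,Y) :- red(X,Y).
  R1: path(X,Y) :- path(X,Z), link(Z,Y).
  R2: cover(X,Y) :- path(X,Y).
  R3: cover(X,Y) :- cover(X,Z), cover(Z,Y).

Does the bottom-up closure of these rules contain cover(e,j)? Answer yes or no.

round 1: derive path(a,d) via R0 from red(a,d)
round 1: derive path(e,g) via R0 from red(e,g)
round 1: derive path(f,g) via R0 from red(f,g)
round 1: derive path(g,j) via R0 from red(g,j)
round 1: derive path(h,d) via R0 from red(h,d)
round 1: derive path(h,h) via R0 from red(h,h)
round 1: derive path(h,j) via R0 from red(h,j)
round 2: derive path(a,e) via R1 from path(a,d), link(d,e)
round 2: derive path(e,f) via R1 from path(e,g), link(g,f)
round 2: derive path(e,h) via R1 from path(e,g), link(g,h)
round 2: derive path(f,f) via R1 from path(f,g), link(g,f)
round 2: derive path(f,h) via R1 from path(f,g), link(g,h)
round 2: derive path(g,d) via R1 from path(g,j), link(j,d)
round 2: derive path(h,a) via R1 from path(h,h), link(h,a)
round 2: derive path(h,e) via R1 from path(h,d), link(d,e)
round 2: derive path(h,g) via R1 from path(h,h), link(h,g)
round 2: derive cover(a,d) via R2 from path(a,d)
round 2: derive cover(e,g) via R2 from path(e,g)
round 2: derive cover(f,g) via R2 from path(f,g)
round 2: derive cover(g,j) via R2 from path(g,j)
round 2: derive cover(h,d) via R2 from path(h,d)
round 2: derive cover(h,h) via R2 from path(h,h)
round 2: derive cover(h,j) via R2 from path(h,j)
round 3: derive path(e,a) via R1 from path(e,h), link(h,a)
round 3: derive path(e,j) via R1 from path(e,h), link(h,j)
round 3: derive path(f,a) via R1 from path(f,h), link(h,a)
round 3: derive path(f,j) via R1 from path(f,h), link(h,j)
round 3: derive path(g,e) via R1 from path(g,d), link(d,e)
round 3: derive path(h,f) via R1 from path(h,g), link(g,f)
round 3: derive cover(a,e) via R2 from path(a,e)
round 3: derive cover(e,f) via R2 from path(e,f)
round 3: derive cover(e,h) via R2 from path(e,h)
round 3: derive cover(f,f) via R2 from path(f,f)
round 3: derive cover(f,h) via R2 from path(f,h)
round 3: derive cover(g,d) via R2 from path(g,d)
round 3: derive cover(h,a) via R2 from path(h,a)
round 3: derive cover(h,e) via R2 from path(h,e)
round 3: derive cover(h,g) via R2 from path(h,g)
round 3: derive cover(e,j) via R3 from cover(e,g), cover(g,j)
round 3: derive cover(f,j) via R3 from cover(f,g), cover(g,j)
round 4: derive path(e,d) via R1 from path(e,j), link(j,d)
round 4: derive path(f,d) via R1 from path(f,j), link(j,d)
round 4: derive cover(e,a) via R2 from path(e,a)
round 4: derive cover(f,a) via R2 from path(f,a)
round 4: derive cover(g,e) via R2 from path(g,e)
round 4: derive cover(h,f) via R2 from path(h,f)
round 4: derive cover(a,f) via R3 from cover(a,e), cover(e,f)
round 4: derive cover(a,g) via R3 from cover(a,e), cover(e,g)
round 4: derive cover(a,h) via R3 from cover(a,e), cover(e,h)
round 4: derive cover(a,j) via R3 from cover(a,e), cover(e,j)
round 4: derive cover(e,d) via R3 from cover(e,g), cover(g,d)
round 4: derive cover(e,e) via R3 from cover(e,h), cover(h,e)
round 4: derive cover(f,d) via R3 from cover(f,g), cover(g,d)
round 4: derive cover(f,e) via R3 from cover(f,h), cover(h,e)
round 5: derive path(e,e) via R1 from path(e,d), link(d,e)
round 5: derive path(f,e) via R1 from path(f,d), link(d,e)
round 5: derive cover(a,a) via R3 from cover(a,e), cover(e,a)
round 5: derive cover(g,a) via R3 from cover(g,e), cover(e,a)
round 5: derive cover(g,f) via R3 from cover(g,e), cover(e,f)
round 5: derive cover(g,g) via R3 from cover(g,e), cover(e,g)
round 5: derive cover(g,h) via R3 from cover(g,e), cover(e,h)

yes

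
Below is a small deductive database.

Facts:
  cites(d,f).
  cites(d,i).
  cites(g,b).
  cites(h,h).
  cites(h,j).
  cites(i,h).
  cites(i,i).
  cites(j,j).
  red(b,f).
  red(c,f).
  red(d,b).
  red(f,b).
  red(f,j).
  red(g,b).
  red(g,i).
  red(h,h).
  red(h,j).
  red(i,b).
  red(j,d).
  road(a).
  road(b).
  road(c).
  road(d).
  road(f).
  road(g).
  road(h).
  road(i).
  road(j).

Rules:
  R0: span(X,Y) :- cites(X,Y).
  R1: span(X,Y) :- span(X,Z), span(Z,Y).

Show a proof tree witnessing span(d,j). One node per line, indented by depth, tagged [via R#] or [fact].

span(d,j)  [via R1]
  span(d,h)  [via R1]
    span(d,i)  [via R0]
      cites(d,i)  [fact]
    span(i,h)  [via R0]
      cites(i,h)  [fact]
  span(h,j)  [via R0]
    cites(h,j)  [fact]

round 1: derive span(d,f) via R0 from cites(d,f)
round 1: derive span(d,i) via R0 from cites(d,i)
round 1: derive span(g,b) via R0 from cites(g,b)
round 1: derive span(h,h) via R0 from cites(h,h)
round 1: derive span(h,j) via R0 from cites(h,j)
round 1: derive span(i,h) via R0 from cites(i,h)
round 1: derive span(i,i) via R0 from cites(i,i)
round 1: derive span(j,j) via R0 from cites(j,j)
round 2: derive span(d,h) via R1 from span(d,i), span(i,h)
round 2: derive span(i,j) via R1 from span(i,h), span(h,j)
round 3: derive span(d,j) via R1 from span(d,h), span(h,j)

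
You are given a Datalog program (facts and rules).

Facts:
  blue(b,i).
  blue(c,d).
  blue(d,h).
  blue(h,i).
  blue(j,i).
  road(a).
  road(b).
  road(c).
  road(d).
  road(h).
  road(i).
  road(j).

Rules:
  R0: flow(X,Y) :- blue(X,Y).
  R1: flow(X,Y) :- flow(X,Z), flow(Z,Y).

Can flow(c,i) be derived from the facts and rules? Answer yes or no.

round 1: derive flow(b,i) via R0 from blue(b,i)
round 1: derive flow(c,d) via R0 from blue(c,d)
round 1: derive flow(d,h) via R0 from blue(d,h)
round 1: derive flow(h,i) via R0 from blue(h,i)
round 1: derive flow(j,i) via R0 from blue(j,i)
round 2: derive flow(c,h) via R1 from flow(c,d), flow(d,h)
round 2: derive flow(d,i) via R1 from flow(d,h), flow(h,i)
round 3: derive flow(c,i) via R1 from flow(c,d), flow(d,i)

yes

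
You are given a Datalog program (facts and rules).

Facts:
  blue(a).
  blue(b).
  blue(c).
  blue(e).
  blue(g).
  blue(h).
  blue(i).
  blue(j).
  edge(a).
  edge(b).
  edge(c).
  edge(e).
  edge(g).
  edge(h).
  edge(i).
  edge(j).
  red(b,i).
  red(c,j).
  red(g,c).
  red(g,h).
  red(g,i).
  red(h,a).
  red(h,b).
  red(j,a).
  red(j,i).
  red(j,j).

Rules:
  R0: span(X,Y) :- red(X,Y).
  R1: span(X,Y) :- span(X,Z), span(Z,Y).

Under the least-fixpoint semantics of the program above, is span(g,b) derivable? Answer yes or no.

yes

round 1: derive span(b,i) via R0 from red(b,i)
round 1: derive span(c,j) via R0 from red(c,j)
round 1: derive span(g,c) via R0 from red(g,c)
round 1: derive span(g,h) via R0 from red(g,h)
round 1: derive span(g,i) via R0 from red(g,i)
round 1: derive span(h,a) via R0 from red(h,a)
round 1: derive span(h,b) via R0 from red(h,b)
round 1: derive span(j,a) via R0 from red(j,a)
round 1: derive span(j,i) via R0 from red(j,i)
round 1: derive span(j,j) via R0 from red(j,j)
round 2: derive span(c,a) via R1 from span(c,j), span(j,a)
round 2: derive span(c,i) via R1 from span(c,j), span(j,i)
round 2: derive span(g,a) via R1 from span(g,h), span(h,a)
round 2: derive span(g,b) via R1 from span(g,h), span(h,b)
round 2: derive span(g,j) via R1 from span(g,c), span(c,j)
round 2: derive span(h,i) via R1 from span(h,b), span(b,i)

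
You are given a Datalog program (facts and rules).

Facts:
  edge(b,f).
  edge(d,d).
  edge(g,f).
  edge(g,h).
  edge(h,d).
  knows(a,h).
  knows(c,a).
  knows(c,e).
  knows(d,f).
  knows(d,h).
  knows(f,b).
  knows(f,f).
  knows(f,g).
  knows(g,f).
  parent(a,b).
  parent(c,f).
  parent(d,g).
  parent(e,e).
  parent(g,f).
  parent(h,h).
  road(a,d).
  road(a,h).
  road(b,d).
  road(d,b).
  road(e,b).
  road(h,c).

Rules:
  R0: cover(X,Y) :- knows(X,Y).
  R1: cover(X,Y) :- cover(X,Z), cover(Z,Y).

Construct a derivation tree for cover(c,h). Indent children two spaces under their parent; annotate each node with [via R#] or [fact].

cover(c,h)  [via R1]
  cover(c,a)  [via R0]
    knows(c,a)  [fact]
  cover(a,h)  [via R0]
    knows(a,h)  [fact]

round 1: derive cover(a,h) via R0 from knows(a,h)
round 1: derive cover(c,a) via R0 from knows(c,a)
round 1: derive cover(c,e) via R0 from knows(c,e)
round 1: derive cover(d,f) via R0 from knows(d,f)
round 1: derive cover(d,h) via R0 from knows(d,h)
round 1: derive cover(f,b) via R0 from knows(f,b)
round 1: derive cover(f,f) via R0 from knows(f,f)
round 1: derive cover(f,g) via R0 from knows(f,g)
round 1: derive cover(g,f) via R0 from knows(g,f)
round 2: derive cover(c,h) via R1 from cover(c,a), cover(a,h)
round 2: derive cover(d,b) via R1 from cover(d,f), cover(f,b)
round 2: derive cover(d,g) via R1 from cover(d,f), cover(f,g)
round 2: derive cover(g,b) via R1 from cover(g,f), cover(f,b)
round 2: derive cover(g,g) via R1 from cover(g,f), cover(f,g)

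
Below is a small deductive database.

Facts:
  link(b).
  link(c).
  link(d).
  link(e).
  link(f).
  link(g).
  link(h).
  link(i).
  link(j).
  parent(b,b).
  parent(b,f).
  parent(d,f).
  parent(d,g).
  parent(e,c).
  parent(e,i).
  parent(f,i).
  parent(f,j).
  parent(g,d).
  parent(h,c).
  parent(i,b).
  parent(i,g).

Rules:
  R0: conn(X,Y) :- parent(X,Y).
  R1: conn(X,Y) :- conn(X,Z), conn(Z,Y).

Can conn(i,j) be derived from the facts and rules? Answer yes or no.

round 1: derive conn(b,b) via R0 from parent(b,b)
round 1: derive conn(b,f) via R0 from parent(b,f)
round 1: derive conn(d,f) via R0 from parent(d,f)
round 1: derive conn(d,g) via R0 from parent(d,g)
round 1: derive conn(e,c) via R0 from parent(e,c)
round 1: derive conn(e,i) via R0 from parent(e,i)
round 1: derive conn(f,i) via R0 from parent(f,i)
round 1: derive conn(f,j) via R0 from parent(f,j)
round 1: derive conn(g,d) via R0 from parent(g,d)
round 1: derive conn(h,c) via R0 from parent(h,c)
round 1: derive conn(i,b) via R0 from parent(i,b)
round 1: derive conn(i,g) via R0 from parent(i,g)
round 2: derive conn(b,i) via R1 from conn(b,f), conn(f,i)
round 2: derive conn(b,j) via R1 from conn(b,f), conn(f,j)
round 2: derive conn(d,d) via R1 from conn(d,g), conn(g,d)
round 2: derive conn(d,i) via R1 from conn(d,f), conn(f,i)
round 2: derive conn(d,j) via R1 from conn(d,f), conn(f,j)
round 2: derive conn(e,b) via R1 from conn(e,i), conn(i,b)
round 2: derive conn(e,g) via R1 from conn(e,i), conn(i,g)
round 2: derive conn(f,b) via R1 from conn(f,i), conn(i,b)
round 2: derive conn(f,g) via R1 from conn(f,i), conn(i,g)
round 2: derive conn(g,f) via R1 from conn(g,d), conn(d,f)
round 2: derive conn(g,g) via R1 from conn(g,d), conn(d,g)
round 2: derive conn(i,d) via R1 from conn(i,g), conn(g,d)
round 2: derive conn(i,f) via R1 from conn(i,b), conn(b,f)
round 3: derive conn(b,d) via R1 from conn(b,i), conn(i,d)
round 3: derive conn(b,g) via R1 from conn(b,f), conn(f,g)
round 3: derive conn(d,b) via R1 from conn(d,f), conn(f,b)
round 3: derive conn(e,d) via R1 from conn(e,g), conn(g,d)
round 3: derive conn(e,f) via R1 from conn(e,b), conn(b,f)
round 3: derive conn(e,j) via R1 from conn(e,b), conn(b,j)
round 3: derive conn(f,d) via R1 from conn(f,g), conn(g,d)
round 3: derive conn(f,f) via R1 from conn(f,b), conn(b,f)
round 3: derive conn(g,b) via R1 from conn(g,f), conn(f,b)
round 3: derive conn(g,i) via R1 from conn(g,d), conn(d,i)
round 3: derive conn(g,j) via R1 from conn(g,d), conn(d,j)
round 3: derive conn(i,i) via R1 from conn(i,b), conn(b,i)
round 3: derive conn(i,j) via R1 from conn(i,b), conn(b,j)

yes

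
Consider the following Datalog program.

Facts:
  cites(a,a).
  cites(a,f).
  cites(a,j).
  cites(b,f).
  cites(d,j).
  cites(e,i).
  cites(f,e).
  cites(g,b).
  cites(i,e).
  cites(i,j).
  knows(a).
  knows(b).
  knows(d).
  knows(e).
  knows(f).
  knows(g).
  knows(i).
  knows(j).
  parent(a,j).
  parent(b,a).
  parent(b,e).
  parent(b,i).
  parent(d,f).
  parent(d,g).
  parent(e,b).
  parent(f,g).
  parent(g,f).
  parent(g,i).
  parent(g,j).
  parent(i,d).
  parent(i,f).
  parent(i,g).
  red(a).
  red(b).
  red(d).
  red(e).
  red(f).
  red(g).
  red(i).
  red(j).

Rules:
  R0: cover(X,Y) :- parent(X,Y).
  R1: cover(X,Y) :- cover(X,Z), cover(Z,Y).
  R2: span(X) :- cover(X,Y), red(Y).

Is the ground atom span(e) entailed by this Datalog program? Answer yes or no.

round 1: derive cover(a,j) via R0 from parent(a,j)
round 1: derive cover(b,a) via R0 from parent(b,a)
round 1: derive cover(b,e) via R0 from parent(b,e)
round 1: derive cover(b,i) via R0 from parent(b,i)
round 1: derive cover(d,f) via R0 from parent(d,f)
round 1: derive cover(d,g) via R0 from parent(d,g)
round 1: derive cover(e,b) via R0 from parent(e,b)
round 1: derive cover(f,g) via R0 from parent(f,g)
round 1: derive cover(g,f) via R0 from parent(g,f)
round 1: derive cover(g,i) via R0 from parent(g,i)
round 1: derive cover(g,j) via R0 from parent(g,j)
round 1: derive cover(i,d) via R0 from parent(i,d)
round 1: derive cover(i,f) via R0 from parent(i,f)
round 1: derive cover(i,g) via R0 from parent(i,g)
round 2: derive cover(b,b) via R1 from cover(b,e), cover(e,b)
round 2: derive cover(b,d) via R1 from cover(b,i), cover(i,d)
round 2: derive cover(b,f) via R1 from cover(b,i), cover(i,f)
round 2: derive cover(b,g) via R1 from cover(b,i), cover(i,g)
round 2: derive cover(b,j) via R1 from cover(b,a), cover(a,j)
round 2: derive cover(d,i) via R1 from cover(d,g), cover(g,i)
round 2: derive cover(d,j) via R1 from cover(d,g), cover(g,j)
round 2: derive cover(e,a) via R1 from cover(e,b), cover(b,a)
round 2: derive cover(e,e) via R1 from cover(e,b), cover(b,e)
round 2: derive cover(e,i) via R1 from cover(e,b), cover(b,i)
round 2: derive cover(f,f) via R1 from cover(f,g), cover(g,f)
round 2: derive cover(f,i) via R1 from cover(f,g), cover(g,i)
round 2: derive cover(f,j) via R1 from cover(f,g), cover(g,j)
round 2: derive cover(g,d) via R1 from cover(g,i), cover(i,d)
round 2: derive cover(g,g) via R1 from cover(g,f), cover(f,g)
round 2: derive cover(i,i) via R1 from cover(i,g), cover(g,i)
round 2: derive cover(i,j) via R1 from cover(i,g), cover(g,j)
round 2: derive span(a) via R2 from cover(a,j), red(j)
round 2: derive span(b) via R2 from cover(b,a), red(a)
round 2: derive span(d) via R2 from cover(d,f), red(f)
round 2: derive span(e) via R2 from cover(e,b), red(b)
round 2: derive span(f) via R2 from cover(f,g), red(g)
round 2: derive span(g) via R2 from cover(g,f), red(f)
round 2: derive span(i) via R2 from cover(i,d), red(d)
round 3: derive cover(d,d) via R1 from cover(d,g), cover(g,d)
round 3: derive cover(e,d) via R1 from cover(e,b), cover(b,d)
round 3: derive cover(e,f) via R1 from cover(e,b), cover(b,f)
round 3: derive cover(e,g) via R1 from cover(e,b), cover(b,g)
round 3: derive cover(e,j) via R1 from cover(e,a), cover(a,j)
round 3: derive cover(f,d) via R1 from cover(f,g), cover(g,d)

yes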